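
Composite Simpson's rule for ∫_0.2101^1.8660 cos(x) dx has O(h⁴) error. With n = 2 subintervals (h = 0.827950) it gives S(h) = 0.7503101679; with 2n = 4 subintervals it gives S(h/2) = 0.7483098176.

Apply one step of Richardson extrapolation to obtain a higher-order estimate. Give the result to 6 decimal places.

0.748176

Order 4 gives 2^r = 16 and 2^r − 1 = 15.
Top: 16(0.7483098176) − (0.7503101679) = 11.2226469137
R = 11.2226469137/15 = 0.7481764609
Gap between inputs: 2.000e-03; correction applied: −0.0001333567.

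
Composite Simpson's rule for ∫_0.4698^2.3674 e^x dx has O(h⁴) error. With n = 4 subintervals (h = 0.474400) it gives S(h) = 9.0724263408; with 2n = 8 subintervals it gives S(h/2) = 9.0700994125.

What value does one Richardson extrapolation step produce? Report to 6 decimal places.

Method order is 4; weight 2^4 = 16.
16 × 9.0700994125 = 145.1215906000; 145.1215906000 − 9.0724263408 = 136.0491642592
Divide by 2^4 − 1 = 15.
So the Richardson estimate is 9.0699442839.

9.069944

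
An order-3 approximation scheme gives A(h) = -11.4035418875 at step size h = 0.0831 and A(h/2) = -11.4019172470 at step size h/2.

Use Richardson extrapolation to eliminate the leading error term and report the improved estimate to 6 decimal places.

r = 3: numerator weight 8, denominator 7.
2^3×A(h/2) = -91.2153379760; minus A(h) gives -79.8117960885.
(8×(-11.4019172470) − (-11.4035418875))/(8 − 1) = -11.4016851555
Gap between inputs: 1.625e-03; correction applied: +0.0002320915.

-11.401685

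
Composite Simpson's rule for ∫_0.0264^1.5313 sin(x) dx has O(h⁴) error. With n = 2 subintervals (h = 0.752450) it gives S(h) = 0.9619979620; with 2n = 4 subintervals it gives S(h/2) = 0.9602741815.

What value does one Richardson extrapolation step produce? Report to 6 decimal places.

Leading term ∝ h^4; use weight 16 = 2^4.
2^4·A(h/2) = 15.3643869040; minus A(h) gives 14.4023889420.
(16·0.9602741815 − 0.9619979620)/(16 − 1) = 0.9601592628

0.960159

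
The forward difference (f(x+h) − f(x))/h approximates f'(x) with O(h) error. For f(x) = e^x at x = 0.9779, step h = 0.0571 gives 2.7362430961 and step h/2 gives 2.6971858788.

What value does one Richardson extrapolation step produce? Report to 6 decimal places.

2.658129

With r = 1 the leading error scales as h^1, so the weight is 2^1 = 2.
2^1*A(h/2) = 5.3943717576; minus A(h) gives 2.6581286615.
Denominator 2 − 1 = 1.
Result: 2.6581286615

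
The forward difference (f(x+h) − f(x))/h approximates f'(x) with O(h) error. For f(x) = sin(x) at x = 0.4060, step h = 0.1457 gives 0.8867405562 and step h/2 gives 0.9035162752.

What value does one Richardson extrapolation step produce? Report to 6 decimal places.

0.920292

Order 1 gives 2^r = 2 and 2^r − 1 = 1.
Top: 2(0.9035162752) − (0.8867405562) = 0.9202919942
(2×0.9035162752 − 0.8867405562)/(2 − 1) = 0.9202919942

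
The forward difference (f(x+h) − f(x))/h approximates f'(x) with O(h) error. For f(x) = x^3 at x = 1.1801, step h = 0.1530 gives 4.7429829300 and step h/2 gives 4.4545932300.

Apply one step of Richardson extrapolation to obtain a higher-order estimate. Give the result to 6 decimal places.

4.166204

Error is O(h^1); halving h shrinks it by 2^1 = 2.
Weighted: 8.9091864600 − 4.7429829300 = 4.1662035300
4.1662035300 ÷ 1 = 4.1662035300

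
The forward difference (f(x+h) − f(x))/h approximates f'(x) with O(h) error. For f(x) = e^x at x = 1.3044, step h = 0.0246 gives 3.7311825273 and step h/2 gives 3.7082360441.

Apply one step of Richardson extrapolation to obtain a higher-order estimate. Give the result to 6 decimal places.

3.685290

Error is O(h^1); halving h shrinks it by 2^1 = 2.
2×3.7082360441 − 3.7311825273 = 3.6852895609
3.6852895609 ÷ 1 = 3.6852895609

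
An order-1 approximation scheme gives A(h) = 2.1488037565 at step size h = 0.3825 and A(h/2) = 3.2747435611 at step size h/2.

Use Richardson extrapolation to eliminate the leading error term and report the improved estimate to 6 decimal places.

Leading term ∝ h^1; use weight 2 = 2^1.
Numerator 2·A(h/2) − A(h) = 2·3.2747435611 − 2.1488037565 = 4.4006833657
Extrapolated: 4.4006833657 / 1 = 4.4006833657

4.400683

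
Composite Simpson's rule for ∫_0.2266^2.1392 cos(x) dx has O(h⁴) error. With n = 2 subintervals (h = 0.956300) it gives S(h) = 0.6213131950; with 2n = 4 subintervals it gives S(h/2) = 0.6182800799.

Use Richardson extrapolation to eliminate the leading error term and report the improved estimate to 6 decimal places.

0.618078

Order 4 gives 2^r = 16 and 2^r − 1 = 15.
Difference of the inputs: 0.6182800799 − 0.6213131950 = -0.0030331151
Correction (A(h/2) − A(h))/(16 − 1) = (-0.0030331151)/15 = -0.0002022077
R = A(h/2) + (A(h/2) − A(h))/15 = 0.6182800799 − 0.0002022077 = 0.6180778722
Gap between inputs: 3.033e-03; correction applied: −0.0002022077.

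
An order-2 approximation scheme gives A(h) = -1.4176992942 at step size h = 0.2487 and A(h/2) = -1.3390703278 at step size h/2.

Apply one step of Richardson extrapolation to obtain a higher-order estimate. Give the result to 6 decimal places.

-1.312861

Order 2 gives 2^r = 4 and 2^r − 1 = 3.
4 × (-1.3390703278) − (-1.4176992942) = -3.9385820170
(-3.9385820170) ÷ 3 = -1.3128606723
Gap between inputs: 7.863e-02; correction applied: +0.0262096555.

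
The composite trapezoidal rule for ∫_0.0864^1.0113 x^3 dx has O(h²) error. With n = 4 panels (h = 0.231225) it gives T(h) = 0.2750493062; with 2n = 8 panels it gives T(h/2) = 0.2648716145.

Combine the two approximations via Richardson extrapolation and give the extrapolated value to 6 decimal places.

r = 2, so 2^r = 4.
Weighted: 1.0594864580 − 0.2750493062 = 0.7844371518
R = 0.7844371518/3 = 0.2614790506
Correction |R − A(h/2)| = 3.393e-03; gap |A(h/2) − A(h)| = 1.018e-02.

0.261479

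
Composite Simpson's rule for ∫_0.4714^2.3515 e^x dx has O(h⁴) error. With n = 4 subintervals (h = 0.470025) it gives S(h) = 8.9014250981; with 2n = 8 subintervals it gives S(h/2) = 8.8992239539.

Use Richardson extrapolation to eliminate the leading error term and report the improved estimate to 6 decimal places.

8.899077

r = 4: numerator weight 16, denominator 15.
Weighted: 142.3875832624 − 8.9014250981 = 133.4861581643
133.4861581643 ÷ 15 = 8.8990772110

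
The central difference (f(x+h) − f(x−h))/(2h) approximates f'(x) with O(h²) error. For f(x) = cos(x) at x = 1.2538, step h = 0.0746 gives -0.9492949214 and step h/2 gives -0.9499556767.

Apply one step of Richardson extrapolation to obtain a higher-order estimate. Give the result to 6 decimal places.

Leading term ∝ h^2; use weight 4 = 2^2.
Top: 4(-0.9499556767) − (-0.9492949214) = -2.8505277854
Divide by 2^2 − 1 = 3.
R = (-2.8505277854)/3 = -0.9501759285

-0.950176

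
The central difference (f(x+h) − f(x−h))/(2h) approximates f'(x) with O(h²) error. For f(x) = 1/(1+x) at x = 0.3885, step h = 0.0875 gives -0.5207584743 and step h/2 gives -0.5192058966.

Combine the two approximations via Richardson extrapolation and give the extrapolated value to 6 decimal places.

-0.518688

Leading term ∝ h^2; use weight 4 = 2^2.
4×(-0.5192058966) = -2.0768235864; (-2.0768235864) − (-0.5207584743) = -1.5560651121
R = (-1.5560651121)/3 = -0.5186883707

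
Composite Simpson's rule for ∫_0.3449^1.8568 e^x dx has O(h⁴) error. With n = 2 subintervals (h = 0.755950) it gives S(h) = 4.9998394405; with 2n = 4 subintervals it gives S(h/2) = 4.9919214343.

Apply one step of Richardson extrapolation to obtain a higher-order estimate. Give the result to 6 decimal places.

4.991394

r = 4: numerator weight 16, denominator 15.
Weighted: 79.8707429488 − 4.9998394405 = 74.8709035083
Divide by 2^4 − 1 = 15.
74.8709035083 ÷ 15 = 4.9913935672
Correction |R − A(h/2)| = 5.279e-04; gap |A(h/2) − A(h)| = 7.918e-03.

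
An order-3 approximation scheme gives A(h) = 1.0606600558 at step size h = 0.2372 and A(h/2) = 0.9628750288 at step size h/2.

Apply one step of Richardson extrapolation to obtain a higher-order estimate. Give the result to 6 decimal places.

The method has order 3: 2^3 = 8.
8 × 0.9628750288 = 7.7030002304; subtract 1.0606600558 → 6.6423401746
Denominator 8 − 1 = 7.
R = 6.6423401746/7 = 0.9489057392

0.948906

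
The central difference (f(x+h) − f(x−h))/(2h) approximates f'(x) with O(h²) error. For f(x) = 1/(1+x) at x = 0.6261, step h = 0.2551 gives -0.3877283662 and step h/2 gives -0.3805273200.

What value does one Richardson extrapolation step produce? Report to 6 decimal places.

r = 2: numerator weight 4, denominator 3.
Numerator 4 × A(h/2) − A(h) = 4 × (-0.3805273200) − (-0.3877283662) = -1.1343809138
Divide by 2^2 − 1 = 3.
Extrapolated: (-1.1343809138) / 3 = -0.3781269713
Shift from A(h/2): +0.0024003487.

-0.378127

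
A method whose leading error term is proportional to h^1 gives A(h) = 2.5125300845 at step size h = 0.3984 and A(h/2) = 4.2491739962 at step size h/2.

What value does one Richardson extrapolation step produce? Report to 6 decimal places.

r = 1: numerator weight 2, denominator 1.
2·4.2491739962 = 8.4983479924; subtract 2.5125300845 → 5.9858179079
Extrapolated: 5.9858179079 / 1 = 5.9858179079
Shift from A(h/2): +1.7366439117.

5.985818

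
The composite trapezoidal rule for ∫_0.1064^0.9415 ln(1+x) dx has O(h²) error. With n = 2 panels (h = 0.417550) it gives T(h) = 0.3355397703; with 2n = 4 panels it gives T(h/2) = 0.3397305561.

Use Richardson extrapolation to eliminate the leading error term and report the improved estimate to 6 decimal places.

0.341127

Error is O(h^2); halving h shrinks it by 2^2 = 4.
A(h/2) − A(h) = 0.3397305561 − 0.3355397703 = 0.0041907858
Correction (A(h/2) − A(h))/(4 − 1) = 0.0041907858/3 = 0.0013969286
R = A(h/2) + (A(h/2) − A(h))/3 = 0.3397305561 + 0.0013969286 = 0.3411274847
Shift from A(h/2): +0.0013969286.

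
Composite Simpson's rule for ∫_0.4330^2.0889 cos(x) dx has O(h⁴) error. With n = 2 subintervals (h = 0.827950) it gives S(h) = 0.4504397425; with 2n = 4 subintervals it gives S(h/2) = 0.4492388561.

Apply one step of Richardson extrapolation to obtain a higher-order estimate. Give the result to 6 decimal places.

0.449159

Method order is 4; weight 2^4 = 16.
Weighted: 7.1878216976 − 0.4504397425 = 6.7373819551
R = 6.7373819551/15 = 0.4491587970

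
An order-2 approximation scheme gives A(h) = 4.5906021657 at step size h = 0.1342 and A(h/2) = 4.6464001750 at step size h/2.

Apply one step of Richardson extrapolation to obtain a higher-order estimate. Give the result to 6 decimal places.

4.665000

Method order is 2; weight 2^2 = 4.
A(h/2) − A(h) = 4.6464001750 − 4.5906021657 = 0.0557980093
Correction (A(h/2) − A(h))/(4 − 1) = 0.0557980093/3 = 0.0185993364
R = A(h/2) + (A(h/2) − A(h))/3 = 4.6464001750 + 0.0185993364 = 4.6649995114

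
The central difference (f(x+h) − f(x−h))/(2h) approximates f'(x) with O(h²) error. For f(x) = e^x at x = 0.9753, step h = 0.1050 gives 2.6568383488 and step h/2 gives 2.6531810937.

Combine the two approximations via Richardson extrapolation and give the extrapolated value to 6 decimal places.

2.651962

Leading term ∝ h^2; use weight 4 = 2^2.
2^2 × A(h/2) = 10.6127243748; minus A(h) gives 7.9558860260.
Divide by 2^2 − 1 = 3.
7.9558860260 ÷ 3 = 2.6519620087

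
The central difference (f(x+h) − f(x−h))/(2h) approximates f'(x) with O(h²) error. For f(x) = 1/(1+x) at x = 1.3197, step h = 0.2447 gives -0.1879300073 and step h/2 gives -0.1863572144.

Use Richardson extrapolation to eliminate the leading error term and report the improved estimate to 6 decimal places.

-0.185833

Error is O(h^2); halving h shrinks it by 2^2 = 4.
4×(-0.1863572144) = -0.7454288576; subtract (-0.1879300073) → -0.5574988503
Divide by 2^2 − 1 = 3.
(4×(-0.1863572144) − (-0.1879300073))/(4 − 1) = -0.1858329501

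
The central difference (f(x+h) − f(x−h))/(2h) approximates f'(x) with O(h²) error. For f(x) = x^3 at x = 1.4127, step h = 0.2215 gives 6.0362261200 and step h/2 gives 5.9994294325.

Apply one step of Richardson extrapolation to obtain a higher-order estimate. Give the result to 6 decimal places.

5.987164

Error is O(h^2); halving h shrinks it by 2^2 = 4.
4·5.9994294325 − 6.0362261200 = 17.9614916100
Divide by 2^2 − 1 = 3.
Extrapolated: 17.9614916100 / 3 = 5.9871638700
Correction |R − A(h/2)| = 1.227e-02; gap |A(h/2) − A(h)| = 3.680e-02.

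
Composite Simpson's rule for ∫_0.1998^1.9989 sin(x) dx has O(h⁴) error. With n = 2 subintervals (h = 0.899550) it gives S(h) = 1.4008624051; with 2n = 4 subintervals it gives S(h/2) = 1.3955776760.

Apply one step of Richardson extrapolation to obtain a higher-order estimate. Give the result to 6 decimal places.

With r = 4 the leading error scales as h^4, so the weight is 2^4 = 16.
16·1.3955776760 − 1.4008624051 = 20.9283804109
Denominator 16 − 1 = 15.
So the Richardson estimate is 1.3952253607.

1.395225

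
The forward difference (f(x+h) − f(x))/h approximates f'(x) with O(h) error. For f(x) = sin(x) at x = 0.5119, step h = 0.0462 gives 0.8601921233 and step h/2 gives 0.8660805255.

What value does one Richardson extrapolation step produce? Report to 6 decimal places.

r = 1, so 2^r = 2.
Weighted: 1.7321610510 − 0.8601921233 = 0.8719689277
Divide by 2^1 − 1 = 1.
0.8719689277 ÷ 1 = 0.8719689277

0.871969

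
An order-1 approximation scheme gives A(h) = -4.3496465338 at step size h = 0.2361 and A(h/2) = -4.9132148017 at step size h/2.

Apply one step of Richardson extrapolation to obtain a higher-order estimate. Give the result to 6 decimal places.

Method order is 1; weight 2^1 = 2.
2·(-4.9132148017) − (-4.3496465338) = -5.4767830696
Denominator 2 − 1 = 1.
(2·(-4.9132148017) − (-4.3496465338))/(2 − 1) = -5.4767830696

-5.476783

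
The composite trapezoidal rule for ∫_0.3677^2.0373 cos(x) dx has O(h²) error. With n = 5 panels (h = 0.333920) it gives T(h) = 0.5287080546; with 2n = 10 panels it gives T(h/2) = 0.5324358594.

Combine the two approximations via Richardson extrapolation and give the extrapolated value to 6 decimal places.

Error is O(h^2); halving h shrinks it by 2^2 = 4.
Top: 4(0.5324358594) − (0.5287080546) = 1.6010353830
Divide by 2^2 − 1 = 3.
Result: 0.5336784610

0.533678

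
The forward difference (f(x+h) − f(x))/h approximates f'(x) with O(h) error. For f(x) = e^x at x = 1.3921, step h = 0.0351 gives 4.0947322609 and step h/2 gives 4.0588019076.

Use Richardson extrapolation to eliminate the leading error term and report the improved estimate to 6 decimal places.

r = 1: numerator weight 2, denominator 1.
2^1×A(h/2) = 8.1176038152; minus A(h) gives 4.0228715543.
Extrapolated: 4.0228715543 / 1 = 4.0228715543
Correction |R − A(h/2)| = 3.593e-02; gap |A(h/2) − A(h)| = 3.593e-02.

4.022872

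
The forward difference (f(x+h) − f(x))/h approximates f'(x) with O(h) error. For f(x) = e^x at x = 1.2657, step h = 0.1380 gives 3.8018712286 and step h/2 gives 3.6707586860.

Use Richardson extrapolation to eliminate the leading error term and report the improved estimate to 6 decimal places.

3.539646

The method has order 1: 2^1 = 2.
2*3.6707586860 = 7.3415173720; 7.3415173720 − 3.8018712286 = 3.5396461434
Divide by 2^1 − 1 = 1.
R = 3.5396461434/1 = 3.5396461434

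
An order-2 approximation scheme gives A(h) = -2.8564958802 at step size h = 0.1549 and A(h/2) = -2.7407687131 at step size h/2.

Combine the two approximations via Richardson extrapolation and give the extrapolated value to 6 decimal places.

-2.702193

Error is O(h^2); halving h shrinks it by 2^2 = 4.
4×(-2.7407687131) − (-2.8564958802) = -8.1065789722
Extrapolated: (-8.1065789722) / 3 = -2.7021929907
Shift from A(h/2): +0.0385757224.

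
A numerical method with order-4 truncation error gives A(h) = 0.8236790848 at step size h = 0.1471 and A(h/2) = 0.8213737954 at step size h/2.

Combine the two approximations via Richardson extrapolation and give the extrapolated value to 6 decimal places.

Order 4 gives 2^r = 16 and 2^r − 1 = 15.
16×0.8213737954 = 13.1419807264; 13.1419807264 − 0.8236790848 = 12.3183016416
R = 12.3183016416/15 = 0.8212201094

0.821220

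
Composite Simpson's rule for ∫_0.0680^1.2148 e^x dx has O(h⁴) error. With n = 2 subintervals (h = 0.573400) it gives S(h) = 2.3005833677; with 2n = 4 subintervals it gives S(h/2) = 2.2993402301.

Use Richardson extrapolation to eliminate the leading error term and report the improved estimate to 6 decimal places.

2.299257

Order 4 gives 2^r = 16 and 2^r − 1 = 15.
16·2.2993402301 = 36.7894436816; subtract 2.3005833677 → 34.4888603139
Extrapolated: 34.4888603139 / 15 = 2.2992573543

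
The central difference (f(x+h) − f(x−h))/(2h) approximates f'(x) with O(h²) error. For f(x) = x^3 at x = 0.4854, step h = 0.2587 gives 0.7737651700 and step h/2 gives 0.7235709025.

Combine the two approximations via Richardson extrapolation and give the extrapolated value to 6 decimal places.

0.706839

Order 2 gives 2^r = 4 and 2^r − 1 = 3.
Numerator 4 × A(h/2) − A(h) = 4 × 0.7235709025 − 0.7737651700 = 2.1205184400
R = 2.1205184400/3 = 0.7068394800
Gap between inputs: 5.019e-02; correction applied: −0.0167314225.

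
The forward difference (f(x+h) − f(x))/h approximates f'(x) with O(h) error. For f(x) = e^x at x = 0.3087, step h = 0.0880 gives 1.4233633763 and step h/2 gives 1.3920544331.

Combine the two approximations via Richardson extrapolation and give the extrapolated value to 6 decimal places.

Method order is 1; weight 2^1 = 2.
Top: 2(1.3920544331) − (1.4233633763) = 1.3607454899
Divide by 2^1 − 1 = 1.
R = 1.3607454899/1 = 1.3607454899
Gap between inputs: 3.131e-02; correction applied: −0.0313089432.

1.360745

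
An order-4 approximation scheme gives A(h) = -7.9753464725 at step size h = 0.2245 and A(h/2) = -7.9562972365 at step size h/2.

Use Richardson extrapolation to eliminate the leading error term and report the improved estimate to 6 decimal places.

-7.955027

The method has order 4: 2^4 = 16.
16 × (-7.9562972365) = -127.3007557840; subtract (-7.9753464725) → -119.3254093115
(-119.3254093115) ÷ 15 = -7.9550272874
Gap between inputs: 1.905e-02; correction applied: +0.0012699491.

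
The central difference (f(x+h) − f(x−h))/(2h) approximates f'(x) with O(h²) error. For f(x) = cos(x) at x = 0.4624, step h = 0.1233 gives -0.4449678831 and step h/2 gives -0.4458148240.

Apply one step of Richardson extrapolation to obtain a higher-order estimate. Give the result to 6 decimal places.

The method has order 2: 2^2 = 4.
2^2·A(h/2) = -1.7832592960; minus A(h) gives -1.3382914129.
Divide by 2^2 − 1 = 3.
Result: -0.4460971376

-0.446097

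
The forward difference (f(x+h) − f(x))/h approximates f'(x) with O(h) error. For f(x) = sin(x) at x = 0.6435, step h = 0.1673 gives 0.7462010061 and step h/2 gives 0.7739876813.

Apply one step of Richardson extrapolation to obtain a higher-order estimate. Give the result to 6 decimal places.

Order 1 gives 2^r = 2 and 2^r − 1 = 1.
2 × 0.7739876813 = 1.5479753626; subtract 0.7462010061 → 0.8017743565
Denominator 2 − 1 = 1.
So the Richardson estimate is 0.8017743565.
Shift from A(h/2): +0.0277866752.

0.801774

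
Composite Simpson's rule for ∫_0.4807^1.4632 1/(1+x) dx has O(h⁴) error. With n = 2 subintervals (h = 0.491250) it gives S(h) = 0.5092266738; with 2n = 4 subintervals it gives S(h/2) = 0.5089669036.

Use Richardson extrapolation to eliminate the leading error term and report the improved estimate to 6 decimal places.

r = 4: numerator weight 16, denominator 15.
Numerator 16 × A(h/2) − A(h) = 16 × 0.5089669036 − 0.5092266738 = 7.6342437838
Divide by 2^4 − 1 = 15.
So the Richardson estimate is 0.5089495856.
Gap between inputs: 2.598e-04; correction applied: −0.0000173180.

0.508950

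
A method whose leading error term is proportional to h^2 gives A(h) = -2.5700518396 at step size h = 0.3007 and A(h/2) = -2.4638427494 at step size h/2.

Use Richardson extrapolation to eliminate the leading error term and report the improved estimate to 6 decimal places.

-2.428440

Leading term ∝ h^2; use weight 4 = 2^2.
4×(-2.4638427494) − (-2.5700518396) = -7.2853191580
Divide by 2^2 − 1 = 3.
Result: -2.4284397193
Shift from A(h/2): +0.0354030301.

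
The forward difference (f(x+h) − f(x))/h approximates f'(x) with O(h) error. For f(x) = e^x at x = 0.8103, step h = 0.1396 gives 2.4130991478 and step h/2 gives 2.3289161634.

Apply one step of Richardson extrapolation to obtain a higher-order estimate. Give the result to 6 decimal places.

Error is O(h^1); halving h shrinks it by 2^1 = 2.
Top: 2(2.3289161634) − (2.4130991478) = 2.2447331790
Denominator 2 − 1 = 1.
Result: 2.2447331790

2.244733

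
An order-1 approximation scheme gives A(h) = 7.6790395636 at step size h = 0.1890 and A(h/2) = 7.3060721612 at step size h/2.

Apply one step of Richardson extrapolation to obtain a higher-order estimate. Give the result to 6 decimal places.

6.933105

Leading term ∝ h^1; use weight 2 = 2^1.
Numerator 2·A(h/2) − A(h) = 2·7.3060721612 − 7.6790395636 = 6.9331047588
Extrapolated: 6.9331047588 / 1 = 6.9331047588
Gap between inputs: 3.730e-01; correction applied: −0.3729674024.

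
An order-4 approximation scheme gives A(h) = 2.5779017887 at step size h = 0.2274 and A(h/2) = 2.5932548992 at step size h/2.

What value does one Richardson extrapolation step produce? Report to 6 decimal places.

r = 4, so 2^r = 16.
16*2.5932548992 = 41.4920783872; subtract 2.5779017887 → 38.9141765985
38.9141765985 ÷ 15 = 2.5942784399

2.594278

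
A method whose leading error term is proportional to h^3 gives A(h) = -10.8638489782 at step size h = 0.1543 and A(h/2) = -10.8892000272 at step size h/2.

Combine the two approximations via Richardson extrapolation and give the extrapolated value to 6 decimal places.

-10.892822

The method has order 3: 2^3 = 8.
Numerator 8·A(h/2) − A(h) = 8·(-10.8892000272) − (-10.8638489782) = -76.2497512394
Denominator 8 − 1 = 7.
(-76.2497512394) ÷ 7 = -10.8928216056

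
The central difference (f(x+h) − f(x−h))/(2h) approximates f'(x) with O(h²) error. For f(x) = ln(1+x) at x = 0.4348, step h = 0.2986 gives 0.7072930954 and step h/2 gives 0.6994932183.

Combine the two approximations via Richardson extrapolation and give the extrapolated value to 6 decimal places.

r = 2, so 2^r = 4.
4*0.6994932183 = 2.7979728732; 2.7979728732 − 0.7072930954 = 2.0906797778
Denominator 4 − 1 = 3.
2.0906797778 ÷ 3 = 0.6968932593
Shift from A(h/2): −0.0025999590.

0.696893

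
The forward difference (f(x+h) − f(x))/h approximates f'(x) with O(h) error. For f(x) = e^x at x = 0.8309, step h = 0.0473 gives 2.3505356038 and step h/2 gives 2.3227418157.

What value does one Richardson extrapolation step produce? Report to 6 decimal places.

2.294948

With r = 1 the leading error scales as h^1, so the weight is 2^1 = 2.
Top: 2(2.3227418157) − (2.3505356038) = 2.2949480276
Divide by 2^1 − 1 = 1.
R = 2.2949480276/1 = 2.2949480276
Correction |R − A(h/2)| = 2.779e-02; gap |A(h/2) − A(h)| = 2.779e-02.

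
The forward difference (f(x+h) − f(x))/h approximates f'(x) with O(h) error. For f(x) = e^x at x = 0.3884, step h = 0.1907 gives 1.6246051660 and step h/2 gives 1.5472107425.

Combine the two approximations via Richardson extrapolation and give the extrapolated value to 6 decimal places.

Order 1 gives 2^r = 2 and 2^r − 1 = 1.
Top: 2(1.5472107425) − (1.6246051660) = 1.4698163190
(2*1.5472107425 − 1.6246051660)/(2 − 1) = 1.4698163190
Correction |R − A(h/2)| = 7.739e-02; gap |A(h/2) − A(h)| = 7.739e-02.

1.469816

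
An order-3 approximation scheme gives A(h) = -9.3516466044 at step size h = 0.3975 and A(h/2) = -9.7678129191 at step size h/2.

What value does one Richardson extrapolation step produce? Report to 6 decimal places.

-9.827265

Method order is 3; weight 2^3 = 8.
8*(-9.7678129191) = -78.1425033528; subtract (-9.3516466044) → -68.7908567484
Extrapolated: (-68.7908567484) / 7 = -9.8272652498
Gap between inputs: 4.162e-01; correction applied: −0.0594523307.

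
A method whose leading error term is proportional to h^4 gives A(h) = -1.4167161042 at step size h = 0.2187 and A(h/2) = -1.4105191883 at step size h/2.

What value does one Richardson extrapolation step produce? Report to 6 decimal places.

-1.410106

Method order is 4; weight 2^4 = 16.
Top: 16(-1.4105191883) − (-1.4167161042) = -21.1515909086
Extrapolated: (-21.1515909086) / 15 = -1.4101060606
Shift from A(h/2): +0.0004131277.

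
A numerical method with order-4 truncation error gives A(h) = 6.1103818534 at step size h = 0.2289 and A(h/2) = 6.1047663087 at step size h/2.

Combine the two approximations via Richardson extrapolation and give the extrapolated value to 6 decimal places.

The method has order 4: 2^4 = 16.
16·6.1047663087 = 97.6762609392; 97.6762609392 − 6.1103818534 = 91.5658790858
(16·6.1047663087 − 6.1103818534)/(16 − 1) = 6.1043919391
Shift from A(h/2): −0.0003743696.

6.104392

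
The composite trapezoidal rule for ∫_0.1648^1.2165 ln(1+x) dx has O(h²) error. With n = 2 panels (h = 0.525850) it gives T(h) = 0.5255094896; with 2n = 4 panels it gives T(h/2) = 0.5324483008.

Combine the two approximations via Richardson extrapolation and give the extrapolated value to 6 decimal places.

0.534761

r = 2: numerator weight 4, denominator 3.
4·0.5324483008 − 0.5255094896 = 1.6042837136
Denominator 4 − 1 = 3.
1.6042837136 ÷ 3 = 0.5347612379
Correction |R − A(h/2)| = 2.313e-03; gap |A(h/2) − A(h)| = 6.939e-03.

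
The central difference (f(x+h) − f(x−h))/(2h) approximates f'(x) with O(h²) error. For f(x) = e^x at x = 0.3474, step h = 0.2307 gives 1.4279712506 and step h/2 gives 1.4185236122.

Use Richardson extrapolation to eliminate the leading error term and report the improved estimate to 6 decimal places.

Error is O(h^2); halving h shrinks it by 2^2 = 4.
4*1.4185236122 = 5.6740944488; subtract 1.4279712506 → 4.2461231982
4.2461231982 ÷ 3 = 1.4153743994

1.415374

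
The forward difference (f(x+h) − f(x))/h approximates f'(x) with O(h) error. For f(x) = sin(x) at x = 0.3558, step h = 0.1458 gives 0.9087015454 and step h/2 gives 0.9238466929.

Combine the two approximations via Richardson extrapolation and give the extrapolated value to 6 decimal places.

Leading term ∝ h^1; use weight 2 = 2^1.
2^1·A(h/2) = 1.8476933858; minus A(h) gives 0.9389918404.
Divide by 2^1 − 1 = 1.
(2·0.9238466929 − 0.9087015454)/(2 − 1) = 0.9389918404

0.938992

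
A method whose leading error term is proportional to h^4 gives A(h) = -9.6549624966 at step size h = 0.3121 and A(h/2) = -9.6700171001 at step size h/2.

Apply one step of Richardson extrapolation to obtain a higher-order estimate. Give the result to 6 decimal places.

r = 4, so 2^r = 16.
Weighted: (-154.7202736016) − (-9.6549624966) = -145.0653111050
(16*(-9.6700171001) − (-9.6549624966))/(16 − 1) = -9.6710207403
Correction |R − A(h/2)| = 1.004e-03; gap |A(h/2) − A(h)| = 1.505e-02.

-9.671021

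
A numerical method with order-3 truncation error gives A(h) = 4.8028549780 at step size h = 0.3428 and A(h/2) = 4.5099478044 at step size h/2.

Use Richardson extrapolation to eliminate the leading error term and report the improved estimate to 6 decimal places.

4.468104

Order 3 gives 2^r = 8 and 2^r − 1 = 7.
8*4.5099478044 = 36.0795824352; 36.0795824352 − 4.8028549780 = 31.2767274572
R = 31.2767274572/7 = 4.4681039225
Correction |R − A(h/2)| = 4.184e-02; gap |A(h/2) − A(h)| = 2.929e-01.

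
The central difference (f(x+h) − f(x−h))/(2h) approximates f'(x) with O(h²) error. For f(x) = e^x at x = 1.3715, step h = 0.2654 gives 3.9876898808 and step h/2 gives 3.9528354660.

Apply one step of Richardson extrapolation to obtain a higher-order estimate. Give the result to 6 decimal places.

Order 2 gives 2^r = 4 and 2^r − 1 = 3.
Numerator 4×A(h/2) − A(h) = 4×3.9528354660 − 3.9876898808 = 11.8236519832
Divide by 2^2 − 1 = 3.
Extrapolated: 11.8236519832 / 3 = 3.9412173277

3.941217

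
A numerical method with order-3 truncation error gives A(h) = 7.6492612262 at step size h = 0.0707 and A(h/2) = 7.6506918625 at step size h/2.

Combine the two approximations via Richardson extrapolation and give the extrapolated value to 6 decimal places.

r = 3, so 2^r = 8.
Weighted: 61.2055349000 − 7.6492612262 = 53.5562736738
Denominator 8 − 1 = 7.
R = 53.5562736738/7 = 7.6508962391

7.650896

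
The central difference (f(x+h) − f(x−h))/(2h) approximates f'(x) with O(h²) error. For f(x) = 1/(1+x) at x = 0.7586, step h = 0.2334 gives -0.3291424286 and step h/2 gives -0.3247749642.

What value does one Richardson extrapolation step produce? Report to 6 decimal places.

Leading term ∝ h^2; use weight 4 = 2^2.
4*(-0.3247749642) = -1.2990998568; (-1.2990998568) − (-0.3291424286) = -0.9699574282
(-0.9699574282) ÷ 3 = -0.3233191427
Gap between inputs: 4.367e-03; correction applied: +0.0014558215.

-0.323319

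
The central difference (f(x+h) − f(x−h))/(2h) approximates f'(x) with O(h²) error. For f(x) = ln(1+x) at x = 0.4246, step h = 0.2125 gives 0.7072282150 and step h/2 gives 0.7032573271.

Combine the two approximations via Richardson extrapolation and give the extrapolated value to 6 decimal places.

0.701934

Order 2 gives 2^r = 4 and 2^r − 1 = 3.
4×0.7032573271 = 2.8130293084; 2.8130293084 − 0.7072282150 = 2.1058010934
Denominator 4 − 1 = 3.
R = 2.1058010934/3 = 0.7019336978
Gap between inputs: 3.971e-03; correction applied: −0.0013236293.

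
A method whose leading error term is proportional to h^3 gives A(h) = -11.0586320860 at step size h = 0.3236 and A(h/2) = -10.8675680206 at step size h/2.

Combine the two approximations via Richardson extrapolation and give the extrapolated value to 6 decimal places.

Error is O(h^3); halving h shrinks it by 2^3 = 8.
Weighted: (-86.9405441648) − (-11.0586320860) = -75.8819120788
Denominator 8 − 1 = 7.
R = (-75.8819120788)/7 = -10.8402731541

-10.840273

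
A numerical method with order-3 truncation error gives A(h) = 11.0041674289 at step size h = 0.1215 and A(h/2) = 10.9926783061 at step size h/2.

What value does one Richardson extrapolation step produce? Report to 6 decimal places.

The method has order 3: 2^3 = 8.
2^3*A(h/2) = 87.9414264488; minus A(h) gives 76.9372590199.
76.9372590199 ÷ 7 = 10.9910370028
Shift from A(h/2): −0.0016413033.

10.991037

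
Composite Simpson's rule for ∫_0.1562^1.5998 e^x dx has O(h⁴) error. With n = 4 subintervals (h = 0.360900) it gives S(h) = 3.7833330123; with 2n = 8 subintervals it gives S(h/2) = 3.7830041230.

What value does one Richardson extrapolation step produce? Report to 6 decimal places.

3.782982

Error is O(h^4); halving h shrinks it by 2^4 = 16.
A(h/2) − A(h) = 3.7830041230 − 3.7833330123 = -0.0003288893
Correction (A(h/2) − A(h))/(16 − 1) = (-0.0003288893)/15 = -0.0000219260
R = A(h/2) + (A(h/2) − A(h))/15 = 3.7830041230 − 0.0000219260 = 3.7829821970
Correction |R − A(h/2)| = 2.193e-05; gap |A(h/2) − A(h)| = 3.289e-04.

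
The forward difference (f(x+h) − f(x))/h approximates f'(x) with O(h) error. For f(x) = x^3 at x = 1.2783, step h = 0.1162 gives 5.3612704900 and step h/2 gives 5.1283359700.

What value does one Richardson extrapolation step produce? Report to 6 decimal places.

Error is O(h^1); halving h shrinks it by 2^1 = 2.
2·5.1283359700 = 10.2566719400; 10.2566719400 − 5.3612704900 = 4.8954014500
Denominator 2 − 1 = 1.
Extrapolated: 4.8954014500 / 1 = 4.8954014500
Shift from A(h/2): −0.2329345200.

4.895401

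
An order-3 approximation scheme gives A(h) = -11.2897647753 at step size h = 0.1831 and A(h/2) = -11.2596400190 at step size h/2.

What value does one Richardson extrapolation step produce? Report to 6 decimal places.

Order 3 gives 2^r = 8 and 2^r − 1 = 7.
8·(-11.2596400190) − (-11.2897647753) = -78.7873553767
(-78.7873553767) ÷ 7 = -11.2553364824

-11.255336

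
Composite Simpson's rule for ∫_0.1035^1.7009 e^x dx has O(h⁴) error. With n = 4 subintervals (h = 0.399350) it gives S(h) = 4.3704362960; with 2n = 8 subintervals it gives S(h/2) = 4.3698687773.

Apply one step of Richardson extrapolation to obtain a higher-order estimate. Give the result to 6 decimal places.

Error is O(h^4); halving h shrinks it by 2^4 = 16.
16*4.3698687773 = 69.9179004368; 69.9179004368 − 4.3704362960 = 65.5474641408
Denominator 16 − 1 = 15.
65.5474641408 ÷ 15 = 4.3698309427

4.369831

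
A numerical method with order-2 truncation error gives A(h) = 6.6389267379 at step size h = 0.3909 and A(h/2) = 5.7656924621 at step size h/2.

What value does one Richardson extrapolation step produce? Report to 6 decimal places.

5.474614

With r = 2 the leading error scales as h^2, so the weight is 2^2 = 4.
4*5.7656924621 = 23.0627698484; subtract 6.6389267379 → 16.4238431105
16.4238431105 ÷ 3 = 5.4746143702
Shift from A(h/2): −0.2910780919.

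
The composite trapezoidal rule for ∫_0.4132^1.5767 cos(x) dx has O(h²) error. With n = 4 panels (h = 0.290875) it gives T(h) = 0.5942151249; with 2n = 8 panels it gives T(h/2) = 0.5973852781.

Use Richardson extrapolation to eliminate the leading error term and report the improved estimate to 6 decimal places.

0.598442

Order 2 gives 2^r = 4 and 2^r − 1 = 3.
4*0.5973852781 − 0.5942151249 = 1.7953259875
Denominator 4 − 1 = 3.
Result: 0.5984419958
Gap between inputs: 3.170e-03; correction applied: +0.0010567177.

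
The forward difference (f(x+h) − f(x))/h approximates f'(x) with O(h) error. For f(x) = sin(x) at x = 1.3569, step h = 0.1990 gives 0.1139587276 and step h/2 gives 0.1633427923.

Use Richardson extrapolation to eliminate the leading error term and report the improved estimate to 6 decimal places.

0.212727

Leading term ∝ h^1; use weight 2 = 2^1.
2 × 0.1633427923 = 0.3266855846; subtract 0.1139587276 → 0.2127268570
Denominator 2 − 1 = 1.
(2 × 0.1633427923 − 0.1139587276)/(2 − 1) = 0.2127268570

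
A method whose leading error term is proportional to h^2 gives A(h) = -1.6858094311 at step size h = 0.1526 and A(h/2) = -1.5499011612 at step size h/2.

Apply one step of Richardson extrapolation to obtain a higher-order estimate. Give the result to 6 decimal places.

-1.504598

The method has order 2: 2^2 = 4.
Top: 4(-1.5499011612) − (-1.6858094311) = -4.5137952137
(-4.5137952137) ÷ 3 = -1.5045984046
Correction |R − A(h/2)| = 4.530e-02; gap |A(h/2) − A(h)| = 1.359e-01.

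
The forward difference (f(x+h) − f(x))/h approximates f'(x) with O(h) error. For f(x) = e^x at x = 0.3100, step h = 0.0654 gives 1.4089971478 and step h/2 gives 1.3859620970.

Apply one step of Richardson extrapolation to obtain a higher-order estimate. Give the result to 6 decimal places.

1.362927

Order 1 gives 2^r = 2 and 2^r − 1 = 1.
2×1.3859620970 = 2.7719241940; subtract 1.4089971478 → 1.3629270462
Divide by 2^1 − 1 = 1.
So the Richardson estimate is 1.3629270462.
Shift from A(h/2): −0.0230350508.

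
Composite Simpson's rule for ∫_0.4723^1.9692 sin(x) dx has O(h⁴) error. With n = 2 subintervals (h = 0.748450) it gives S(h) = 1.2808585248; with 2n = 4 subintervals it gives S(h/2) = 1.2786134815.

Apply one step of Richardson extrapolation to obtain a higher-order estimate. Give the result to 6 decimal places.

Error is O(h^4); halving h shrinks it by 2^4 = 16.
Difference of the inputs: 1.2786134815 − 1.2808585248 = -0.0022450433
Correction (A(h/2) − A(h))/(16 − 1) = (-0.0022450433)/15 = -0.0001496696
R = 1.2786134815 − 0.0001496696 = 1.2784638119

1.278464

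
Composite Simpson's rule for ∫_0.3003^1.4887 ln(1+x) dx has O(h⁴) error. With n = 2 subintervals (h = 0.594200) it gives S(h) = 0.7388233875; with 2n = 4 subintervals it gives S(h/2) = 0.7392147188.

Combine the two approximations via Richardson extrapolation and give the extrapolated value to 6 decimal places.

0.739241

The method has order 4: 2^4 = 16.
Weighted: 11.8274355008 − 0.7388233875 = 11.0886121133
11.0886121133 ÷ 15 = 0.7392408076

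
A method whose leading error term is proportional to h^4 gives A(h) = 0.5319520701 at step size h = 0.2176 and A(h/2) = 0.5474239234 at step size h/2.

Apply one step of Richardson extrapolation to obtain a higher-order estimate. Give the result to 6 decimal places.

Method order is 4; weight 2^4 = 16.
16·0.5474239234 = 8.7587827744; 8.7587827744 − 0.5319520701 = 8.2268307043
R = 8.2268307043/15 = 0.5484553803

0.548455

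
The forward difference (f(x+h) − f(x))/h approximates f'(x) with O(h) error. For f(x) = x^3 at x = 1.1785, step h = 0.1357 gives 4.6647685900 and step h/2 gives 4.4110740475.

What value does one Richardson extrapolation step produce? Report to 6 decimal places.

With r = 1 the leading error scales as h^1, so the weight is 2^1 = 2.
Difference of the inputs: 4.4110740475 − 4.6647685900 = -0.2536945425
Divide by 2^1 − 1 = 1: (-0.2536945425)/1 = -0.2536945425
R = A(h/2) + (A(h/2) − A(h))/1 = 4.4110740475 − 0.2536945425 = 4.1573795050
Correction |R − A(h/2)| = 2.537e-01; gap |A(h/2) − A(h)| = 2.537e-01.

4.157380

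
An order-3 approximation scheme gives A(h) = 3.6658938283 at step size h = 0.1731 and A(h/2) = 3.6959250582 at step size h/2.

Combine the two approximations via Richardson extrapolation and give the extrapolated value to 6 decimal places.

Order 3 gives 2^r = 8 and 2^r − 1 = 7.
8*3.6959250582 = 29.5674004656; subtract 3.6658938283 → 25.9015066373
25.9015066373 ÷ 7 = 3.7002152339

3.700215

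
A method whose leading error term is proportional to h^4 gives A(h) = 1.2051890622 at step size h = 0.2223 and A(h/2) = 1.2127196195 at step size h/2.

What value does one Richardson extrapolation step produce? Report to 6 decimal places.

1.213222

r = 4: numerator weight 16, denominator 15.
2^4*A(h/2) = 19.4035139120; minus A(h) gives 18.1983248498.
(16*1.2127196195 − 1.2051890622)/(16 − 1) = 1.2132216567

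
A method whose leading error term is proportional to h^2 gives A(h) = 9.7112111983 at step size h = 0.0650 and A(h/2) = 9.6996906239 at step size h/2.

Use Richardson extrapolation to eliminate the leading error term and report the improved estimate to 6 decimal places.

r = 2, so 2^r = 4.
A(h/2) − A(h) = 9.6996906239 − 9.7112111983 = -0.0115205744
Correction (A(h/2) − A(h))/(4 − 1) = (-0.0115205744)/3 = -0.0038401915
R = A(h/2) + (A(h/2) − A(h))/3 = 9.6996906239 − 0.0038401915 = 9.6958504324

9.695850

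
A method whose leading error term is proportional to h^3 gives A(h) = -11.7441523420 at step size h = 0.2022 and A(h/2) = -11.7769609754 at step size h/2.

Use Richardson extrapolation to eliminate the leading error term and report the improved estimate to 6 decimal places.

The method has order 3: 2^3 = 8.
2^3×A(h/2) = -94.2156878032; minus A(h) gives -82.4715354612.
Divide by 2^3 − 1 = 7.
(8×(-11.7769609754) − (-11.7441523420))/(8 − 1) = -11.7816479230

-11.781648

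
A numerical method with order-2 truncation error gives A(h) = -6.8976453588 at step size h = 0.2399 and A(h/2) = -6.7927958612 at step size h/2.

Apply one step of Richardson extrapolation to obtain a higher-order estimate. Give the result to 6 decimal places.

r = 2: numerator weight 4, denominator 3.
Weighted: (-27.1711834448) − (-6.8976453588) = -20.2735380860
Divide by 2^2 − 1 = 3.
Extrapolated: (-20.2735380860) / 3 = -6.7578460287
Shift from A(h/2): +0.0349498325.

-6.757846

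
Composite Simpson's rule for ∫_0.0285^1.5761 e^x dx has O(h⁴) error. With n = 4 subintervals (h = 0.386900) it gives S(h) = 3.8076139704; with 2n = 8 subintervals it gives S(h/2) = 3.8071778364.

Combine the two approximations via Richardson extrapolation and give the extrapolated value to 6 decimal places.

With r = 4 the leading error scales as h^4, so the weight is 2^4 = 16.
16 × 3.8071778364 = 60.9148453824; subtract 3.8076139704 → 57.1072314120
(16 × 3.8071778364 − 3.8076139704)/(16 − 1) = 3.8071487608
Gap between inputs: 4.361e-04; correction applied: −0.0000290756.

3.807149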